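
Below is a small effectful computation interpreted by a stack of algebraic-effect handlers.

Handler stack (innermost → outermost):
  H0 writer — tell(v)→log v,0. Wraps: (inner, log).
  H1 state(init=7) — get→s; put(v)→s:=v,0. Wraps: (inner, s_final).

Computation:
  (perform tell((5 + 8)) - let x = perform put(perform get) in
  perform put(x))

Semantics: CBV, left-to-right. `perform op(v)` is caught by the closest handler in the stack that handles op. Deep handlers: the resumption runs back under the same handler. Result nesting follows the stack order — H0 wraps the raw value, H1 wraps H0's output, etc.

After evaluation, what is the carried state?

Answer: 0

Step-by-step:
tell(13) @ H0 ⇒ log+=13
get @ H1 ⇒ 7
put(7) @ H1 ⇒ s:=7
put(0) @ H1 ⇒ s:=0
H0 returns (0, (13))
H1 returns ((0, (13)), 0)
= ((0, (13)), 0)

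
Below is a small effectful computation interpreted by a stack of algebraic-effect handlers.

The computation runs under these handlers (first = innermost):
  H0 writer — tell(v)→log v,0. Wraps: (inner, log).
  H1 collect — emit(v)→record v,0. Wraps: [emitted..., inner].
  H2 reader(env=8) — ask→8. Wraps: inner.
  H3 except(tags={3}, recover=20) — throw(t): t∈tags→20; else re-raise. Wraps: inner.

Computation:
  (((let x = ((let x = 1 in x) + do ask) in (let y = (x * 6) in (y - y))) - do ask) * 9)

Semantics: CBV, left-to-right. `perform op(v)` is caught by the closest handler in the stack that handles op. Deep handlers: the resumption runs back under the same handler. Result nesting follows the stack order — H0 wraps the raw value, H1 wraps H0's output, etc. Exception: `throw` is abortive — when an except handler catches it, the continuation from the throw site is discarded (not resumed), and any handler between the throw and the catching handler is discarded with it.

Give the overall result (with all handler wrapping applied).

Evaluation trace:
ask @ H2 ⇒ 8
ask @ H2 ⇒ 8
H0 returns (-72, ())
H1 returns [(-72, ())]
H2 returns [(-72, ())]
H3 returns [(-72, ())]
= [(-72, ())]

Answer: [(-72, ())]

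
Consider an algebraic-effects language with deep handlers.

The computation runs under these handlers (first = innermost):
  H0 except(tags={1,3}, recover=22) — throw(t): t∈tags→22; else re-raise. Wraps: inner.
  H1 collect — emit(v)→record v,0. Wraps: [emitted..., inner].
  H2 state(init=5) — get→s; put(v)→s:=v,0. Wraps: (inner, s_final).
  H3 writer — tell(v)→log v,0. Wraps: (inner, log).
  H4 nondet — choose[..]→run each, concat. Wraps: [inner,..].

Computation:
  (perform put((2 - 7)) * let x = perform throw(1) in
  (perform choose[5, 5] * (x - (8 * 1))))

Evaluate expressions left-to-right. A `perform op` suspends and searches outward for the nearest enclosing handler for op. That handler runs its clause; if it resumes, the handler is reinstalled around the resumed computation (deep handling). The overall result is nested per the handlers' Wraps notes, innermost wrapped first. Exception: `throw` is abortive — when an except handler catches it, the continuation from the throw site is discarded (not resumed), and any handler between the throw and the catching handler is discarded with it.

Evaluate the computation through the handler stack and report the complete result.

Working:
put(-5) @ H2 ⇒ s:=-5
throw(1) @ H0 caught ⇒ 22
H1 returns [22]
H2 returns ([22], -5)
H3 returns (([22], -5), ())
H4 returns [(([22], -5), ())]
= [(([22], -5), ())]

Answer: [(([22], -5), ())]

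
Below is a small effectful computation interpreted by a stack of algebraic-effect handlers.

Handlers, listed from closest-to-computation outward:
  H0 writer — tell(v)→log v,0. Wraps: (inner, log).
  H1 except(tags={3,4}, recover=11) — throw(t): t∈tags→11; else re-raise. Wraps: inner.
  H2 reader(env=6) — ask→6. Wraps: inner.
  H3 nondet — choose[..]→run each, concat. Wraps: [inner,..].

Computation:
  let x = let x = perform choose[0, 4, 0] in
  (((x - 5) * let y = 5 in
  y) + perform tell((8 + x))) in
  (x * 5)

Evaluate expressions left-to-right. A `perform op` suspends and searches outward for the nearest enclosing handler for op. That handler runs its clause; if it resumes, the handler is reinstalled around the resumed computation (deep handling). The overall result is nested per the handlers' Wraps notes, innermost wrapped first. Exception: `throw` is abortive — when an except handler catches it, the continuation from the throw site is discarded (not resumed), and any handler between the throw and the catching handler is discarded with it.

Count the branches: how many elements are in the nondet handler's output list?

Answer: 3

Working:
choose[0, 4, 0] @ H3
  branch[0] choose=0:
    tell(8) @ H0 ⇒ log+=8
    H0 returns (-125, (8))
    H1 returns (-125, (8))
    H2 returns (-125, (8))
    H3 returns [(-125, (8))]
  branch[1] choose=4:
    tell(12) @ H0 ⇒ log+=12
    H0 returns (-25, (12))
    H1 returns (-25, (12))
    H2 returns (-25, (12))
    H3 returns [(-25, (12))]
  branch[2] choose=0:
    tell(8) @ H0 ⇒ log+=8
    H0 returns (-125, (8))
    H1 returns (-125, (8))
    H2 returns (-125, (8))
    H3 returns [(-125, (8))]
= [(-125, (8)), (-25, (12)), (-125, (8))]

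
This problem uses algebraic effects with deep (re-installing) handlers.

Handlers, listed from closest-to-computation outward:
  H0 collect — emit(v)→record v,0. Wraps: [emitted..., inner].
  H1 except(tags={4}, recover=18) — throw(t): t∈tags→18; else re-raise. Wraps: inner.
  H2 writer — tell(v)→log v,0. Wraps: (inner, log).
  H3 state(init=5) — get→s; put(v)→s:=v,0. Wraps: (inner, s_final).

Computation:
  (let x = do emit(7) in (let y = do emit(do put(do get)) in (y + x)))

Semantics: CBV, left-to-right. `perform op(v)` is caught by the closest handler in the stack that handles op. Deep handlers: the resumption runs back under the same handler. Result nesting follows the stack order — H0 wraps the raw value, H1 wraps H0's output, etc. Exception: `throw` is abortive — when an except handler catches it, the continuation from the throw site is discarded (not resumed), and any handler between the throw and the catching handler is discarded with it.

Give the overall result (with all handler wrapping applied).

Evaluation trace:
emit(7) @ H0 ⇒ out+=7
get @ H3 ⇒ 5
put(5) @ H3 ⇒ s:=5
emit(0) @ H0 ⇒ out+=0
H0 returns [7, 0, 0]
H1 returns [7, 0, 0]
H2 returns ([7, 0, 0], ())
H3 returns (([7, 0, 0], ()), 5)
= (([7, 0, 0], ()), 5)

Answer: (([7, 0, 0], ()), 5)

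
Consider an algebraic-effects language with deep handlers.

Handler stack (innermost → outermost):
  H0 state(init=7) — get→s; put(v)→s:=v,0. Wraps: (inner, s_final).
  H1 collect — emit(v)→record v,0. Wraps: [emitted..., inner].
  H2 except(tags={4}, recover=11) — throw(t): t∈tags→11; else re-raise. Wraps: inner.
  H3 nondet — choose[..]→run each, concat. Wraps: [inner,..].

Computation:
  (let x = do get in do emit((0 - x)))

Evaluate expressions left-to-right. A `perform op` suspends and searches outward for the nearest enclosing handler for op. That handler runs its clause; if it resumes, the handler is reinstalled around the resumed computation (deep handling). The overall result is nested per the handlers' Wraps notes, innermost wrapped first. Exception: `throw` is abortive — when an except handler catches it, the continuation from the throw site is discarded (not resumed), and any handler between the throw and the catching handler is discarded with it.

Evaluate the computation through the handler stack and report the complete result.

Answer: [[-7, (0, 7)]]

Working:
get @ H0 ⇒ 7
emit(-7) @ H1 ⇒ out+=-7
H0 returns (0, 7)
H1 returns [-7, (0, 7)]
H2 returns [-7, (0, 7)]
H3 returns [[-7, (0, 7)]]
= [[-7, (0, 7)]]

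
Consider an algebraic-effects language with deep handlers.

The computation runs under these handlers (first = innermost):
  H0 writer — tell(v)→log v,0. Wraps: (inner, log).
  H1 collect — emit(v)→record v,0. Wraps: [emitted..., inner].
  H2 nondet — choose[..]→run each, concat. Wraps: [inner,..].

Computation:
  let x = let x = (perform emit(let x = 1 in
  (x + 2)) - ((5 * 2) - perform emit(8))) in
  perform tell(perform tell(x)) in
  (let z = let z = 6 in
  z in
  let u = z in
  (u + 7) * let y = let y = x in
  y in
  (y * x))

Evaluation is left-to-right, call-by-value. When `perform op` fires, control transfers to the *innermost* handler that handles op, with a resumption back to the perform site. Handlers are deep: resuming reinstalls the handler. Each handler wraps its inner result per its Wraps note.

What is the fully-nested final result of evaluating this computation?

Answer: [[3, 8, (0, (-10, 0))]]

Working:
emit(3) @ H1 ⇒ out+=3
emit(8) @ H1 ⇒ out+=8
tell(-10) @ H0 ⇒ log+=-10
tell(0) @ H0 ⇒ log+=0
H0 returns (0, (-10, 0))
H1 returns [3, 8, (0, (-10, 0))]
H2 returns [[3, 8, (0, (-10, 0))]]
= [[3, 8, (0, (-10, 0))]]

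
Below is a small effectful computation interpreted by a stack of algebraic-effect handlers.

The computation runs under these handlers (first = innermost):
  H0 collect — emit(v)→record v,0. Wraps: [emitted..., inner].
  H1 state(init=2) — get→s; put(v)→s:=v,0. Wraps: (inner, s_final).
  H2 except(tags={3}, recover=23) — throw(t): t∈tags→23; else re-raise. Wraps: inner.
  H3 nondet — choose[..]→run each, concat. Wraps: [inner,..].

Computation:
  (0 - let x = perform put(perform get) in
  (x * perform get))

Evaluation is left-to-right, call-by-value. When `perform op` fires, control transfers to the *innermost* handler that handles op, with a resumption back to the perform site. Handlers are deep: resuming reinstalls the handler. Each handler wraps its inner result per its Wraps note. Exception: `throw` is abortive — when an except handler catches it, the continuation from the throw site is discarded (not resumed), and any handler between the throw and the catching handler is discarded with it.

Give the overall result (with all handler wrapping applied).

Working:
get @ H1 ⇒ 2
put(2) @ H1 ⇒ s:=2
get @ H1 ⇒ 2
H0 returns [0]
H1 returns ([0], 2)
H2 returns ([0], 2)
H3 returns [([0], 2)]
= [([0], 2)]

Answer: [([0], 2)]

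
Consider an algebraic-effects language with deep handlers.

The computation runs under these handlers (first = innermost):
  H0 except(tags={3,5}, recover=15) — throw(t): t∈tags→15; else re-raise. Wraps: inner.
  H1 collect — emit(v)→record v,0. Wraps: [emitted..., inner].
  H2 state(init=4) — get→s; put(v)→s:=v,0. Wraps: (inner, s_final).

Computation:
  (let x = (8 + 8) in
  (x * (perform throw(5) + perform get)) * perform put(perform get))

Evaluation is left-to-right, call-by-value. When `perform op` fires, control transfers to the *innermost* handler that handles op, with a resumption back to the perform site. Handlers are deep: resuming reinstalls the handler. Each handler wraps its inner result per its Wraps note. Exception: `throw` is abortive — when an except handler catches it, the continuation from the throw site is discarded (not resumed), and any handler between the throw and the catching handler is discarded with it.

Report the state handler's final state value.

Answer: 4

Evaluation trace:
throw(5) @ H0 caught ⇒ 15
H1 returns [15]
H2 returns ([15], 4)
= ([15], 4)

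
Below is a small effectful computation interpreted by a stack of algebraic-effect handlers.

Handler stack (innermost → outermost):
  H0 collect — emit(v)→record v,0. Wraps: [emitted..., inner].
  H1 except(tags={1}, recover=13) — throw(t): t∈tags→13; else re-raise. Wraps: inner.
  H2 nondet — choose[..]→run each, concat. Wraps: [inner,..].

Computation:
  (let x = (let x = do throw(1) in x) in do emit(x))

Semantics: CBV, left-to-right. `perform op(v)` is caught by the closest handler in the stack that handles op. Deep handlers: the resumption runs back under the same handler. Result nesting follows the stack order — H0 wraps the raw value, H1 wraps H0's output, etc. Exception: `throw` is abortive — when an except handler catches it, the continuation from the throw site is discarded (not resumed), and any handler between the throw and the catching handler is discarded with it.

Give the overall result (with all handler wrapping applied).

Evaluation trace:
throw(1) @ H1 caught ⇒ 13
H2 returns [13]
= [13]

Answer: [13]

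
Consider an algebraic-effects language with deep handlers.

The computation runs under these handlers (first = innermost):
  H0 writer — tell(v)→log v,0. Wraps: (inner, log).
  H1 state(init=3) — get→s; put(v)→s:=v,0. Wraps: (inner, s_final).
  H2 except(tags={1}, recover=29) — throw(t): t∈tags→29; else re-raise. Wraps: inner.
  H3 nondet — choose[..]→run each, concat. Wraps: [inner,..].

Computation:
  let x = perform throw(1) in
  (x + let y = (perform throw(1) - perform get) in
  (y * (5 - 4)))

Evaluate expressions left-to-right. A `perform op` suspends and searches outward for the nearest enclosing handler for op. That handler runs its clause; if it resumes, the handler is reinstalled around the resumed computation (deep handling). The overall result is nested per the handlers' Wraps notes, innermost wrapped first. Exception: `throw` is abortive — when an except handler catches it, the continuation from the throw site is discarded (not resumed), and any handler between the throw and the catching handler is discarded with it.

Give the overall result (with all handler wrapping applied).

Step-by-step:
throw(1) @ H2 caught ⇒ 29
H3 returns [29]
= [29]

Answer: [29]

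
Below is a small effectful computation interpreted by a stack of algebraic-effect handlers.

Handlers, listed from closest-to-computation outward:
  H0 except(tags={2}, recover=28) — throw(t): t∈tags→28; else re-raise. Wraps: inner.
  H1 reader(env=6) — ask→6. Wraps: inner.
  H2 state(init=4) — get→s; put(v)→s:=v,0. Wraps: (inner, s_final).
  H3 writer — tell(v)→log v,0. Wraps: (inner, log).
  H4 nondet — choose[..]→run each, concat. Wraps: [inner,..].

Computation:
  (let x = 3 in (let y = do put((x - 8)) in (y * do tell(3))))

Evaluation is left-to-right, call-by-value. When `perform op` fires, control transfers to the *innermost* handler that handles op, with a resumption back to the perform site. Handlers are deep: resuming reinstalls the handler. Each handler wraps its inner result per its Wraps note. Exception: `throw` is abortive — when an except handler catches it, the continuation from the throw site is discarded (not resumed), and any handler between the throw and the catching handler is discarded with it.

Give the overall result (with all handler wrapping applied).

Working:
put(-5) @ H2 ⇒ s:=-5
tell(3) @ H3 ⇒ log+=3
H0 returns 0
H1 returns 0
H2 returns (0, -5)
H3 returns ((0, -5), (3))
H4 returns [((0, -5), (3))]
= [((0, -5), (3))]

Answer: [((0, -5), (3))]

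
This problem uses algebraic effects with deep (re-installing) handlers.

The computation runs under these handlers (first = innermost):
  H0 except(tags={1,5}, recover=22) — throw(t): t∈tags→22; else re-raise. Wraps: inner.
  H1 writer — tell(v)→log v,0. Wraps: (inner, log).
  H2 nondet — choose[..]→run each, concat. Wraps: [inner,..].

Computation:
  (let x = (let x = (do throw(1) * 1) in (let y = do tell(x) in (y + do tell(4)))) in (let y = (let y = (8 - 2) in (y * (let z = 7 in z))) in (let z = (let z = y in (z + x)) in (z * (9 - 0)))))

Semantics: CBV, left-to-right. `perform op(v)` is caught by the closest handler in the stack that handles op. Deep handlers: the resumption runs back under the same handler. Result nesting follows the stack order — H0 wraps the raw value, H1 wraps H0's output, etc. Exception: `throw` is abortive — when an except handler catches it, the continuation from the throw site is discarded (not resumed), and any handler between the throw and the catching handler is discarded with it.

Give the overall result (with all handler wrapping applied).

Working:
throw(1) @ H0 caught ⇒ 22
H1 returns (22, ())
H2 returns [(22, ())]
= [(22, ())]

Answer: [(22, ())]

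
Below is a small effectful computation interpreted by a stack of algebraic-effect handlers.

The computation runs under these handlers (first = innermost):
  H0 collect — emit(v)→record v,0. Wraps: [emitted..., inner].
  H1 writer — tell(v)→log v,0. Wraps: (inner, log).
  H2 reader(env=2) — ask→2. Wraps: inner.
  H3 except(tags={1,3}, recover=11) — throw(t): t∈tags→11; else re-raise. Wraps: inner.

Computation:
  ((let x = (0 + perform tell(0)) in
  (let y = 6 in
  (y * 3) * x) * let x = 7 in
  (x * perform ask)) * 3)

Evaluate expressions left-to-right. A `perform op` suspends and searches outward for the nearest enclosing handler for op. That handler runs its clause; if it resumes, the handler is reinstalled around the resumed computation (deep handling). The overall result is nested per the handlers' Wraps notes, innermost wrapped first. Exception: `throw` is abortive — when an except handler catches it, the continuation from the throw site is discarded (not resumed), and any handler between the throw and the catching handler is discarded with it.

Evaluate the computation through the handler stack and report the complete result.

Evaluation trace:
tell(0) @ H1 ⇒ log+=0
ask @ H2 ⇒ 2
H0 returns [0]
H1 returns ([0], (0))
H2 returns ([0], (0))
H3 returns ([0], (0))
= ([0], (0))

Answer: ([0], (0))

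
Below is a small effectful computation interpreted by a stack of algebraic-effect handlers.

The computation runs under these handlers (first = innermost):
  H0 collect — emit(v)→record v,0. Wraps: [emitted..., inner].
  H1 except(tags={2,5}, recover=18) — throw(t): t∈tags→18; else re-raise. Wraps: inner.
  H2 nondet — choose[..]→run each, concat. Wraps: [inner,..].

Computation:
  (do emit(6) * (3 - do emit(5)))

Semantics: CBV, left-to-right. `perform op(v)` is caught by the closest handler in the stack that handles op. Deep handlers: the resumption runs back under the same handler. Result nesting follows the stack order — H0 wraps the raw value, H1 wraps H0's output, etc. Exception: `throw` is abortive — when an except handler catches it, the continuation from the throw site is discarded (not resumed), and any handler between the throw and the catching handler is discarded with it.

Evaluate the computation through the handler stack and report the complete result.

Answer: [[6, 5, 0]]

Step-by-step:
emit(6) @ H0 ⇒ out+=6
emit(5) @ H0 ⇒ out+=5
H0 returns [6, 5, 0]
H1 returns [6, 5, 0]
H2 returns [[6, 5, 0]]
= [[6, 5, 0]]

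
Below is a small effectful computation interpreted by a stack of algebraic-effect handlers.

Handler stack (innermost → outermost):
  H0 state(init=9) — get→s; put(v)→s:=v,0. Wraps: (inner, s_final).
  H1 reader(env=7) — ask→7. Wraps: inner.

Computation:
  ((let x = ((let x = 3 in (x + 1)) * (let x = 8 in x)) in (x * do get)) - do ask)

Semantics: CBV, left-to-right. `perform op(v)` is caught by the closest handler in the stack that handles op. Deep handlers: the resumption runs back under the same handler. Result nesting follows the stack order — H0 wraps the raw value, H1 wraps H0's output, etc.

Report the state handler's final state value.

Answer: 9

Step-by-step:
get @ H0 ⇒ 9
ask @ H1 ⇒ 7
H0 returns (281, 9)
H1 returns (281, 9)
= (281, 9)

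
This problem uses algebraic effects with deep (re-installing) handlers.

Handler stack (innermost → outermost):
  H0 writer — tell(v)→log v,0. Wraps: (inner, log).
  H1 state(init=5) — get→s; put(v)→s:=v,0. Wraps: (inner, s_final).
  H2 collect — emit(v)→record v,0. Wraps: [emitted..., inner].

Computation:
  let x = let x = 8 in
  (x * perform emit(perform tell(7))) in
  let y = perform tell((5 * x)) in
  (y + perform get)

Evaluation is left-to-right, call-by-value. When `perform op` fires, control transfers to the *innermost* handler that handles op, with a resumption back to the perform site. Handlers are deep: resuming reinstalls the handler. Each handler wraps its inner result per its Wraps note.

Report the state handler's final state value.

Working:
tell(7) @ H0 ⇒ log+=7
emit(0) @ H2 ⇒ out+=0
tell(0) @ H0 ⇒ log+=0
get @ H1 ⇒ 5
H0 returns (5, (7, 0))
H1 returns ((5, (7, 0)), 5)
H2 returns [0, ((5, (7, 0)), 5)]
= [0, ((5, (7, 0)), 5)]

Answer: 5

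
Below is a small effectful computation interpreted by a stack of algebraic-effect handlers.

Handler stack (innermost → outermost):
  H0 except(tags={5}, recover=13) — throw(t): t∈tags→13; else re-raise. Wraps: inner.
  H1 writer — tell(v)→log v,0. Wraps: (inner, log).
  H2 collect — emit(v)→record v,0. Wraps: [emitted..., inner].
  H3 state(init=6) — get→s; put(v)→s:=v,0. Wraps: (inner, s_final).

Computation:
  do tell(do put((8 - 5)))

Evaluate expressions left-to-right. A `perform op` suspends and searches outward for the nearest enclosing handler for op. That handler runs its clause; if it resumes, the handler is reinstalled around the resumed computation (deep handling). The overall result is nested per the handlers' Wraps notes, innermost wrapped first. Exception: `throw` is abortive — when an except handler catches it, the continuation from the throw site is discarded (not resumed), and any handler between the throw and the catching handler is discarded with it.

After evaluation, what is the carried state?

Answer: 3

Step-by-step:
put(3) @ H3 ⇒ s:=3
tell(0) @ H1 ⇒ log+=0
H0 returns 0
H1 returns (0, (0))
H2 returns [(0, (0))]
H3 returns ([(0, (0))], 3)
= ([(0, (0))], 3)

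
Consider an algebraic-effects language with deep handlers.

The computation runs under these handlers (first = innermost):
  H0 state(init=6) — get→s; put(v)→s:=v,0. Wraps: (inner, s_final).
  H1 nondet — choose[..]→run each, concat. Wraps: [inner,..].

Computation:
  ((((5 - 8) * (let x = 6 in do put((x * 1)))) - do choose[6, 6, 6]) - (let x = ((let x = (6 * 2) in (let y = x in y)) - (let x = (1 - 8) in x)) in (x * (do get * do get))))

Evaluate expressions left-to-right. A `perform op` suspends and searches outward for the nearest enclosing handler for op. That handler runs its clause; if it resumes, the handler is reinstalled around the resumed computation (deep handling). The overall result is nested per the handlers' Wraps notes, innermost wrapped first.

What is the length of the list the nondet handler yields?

Answer: 3

Evaluation trace:
put(6) @ H0 ⇒ s:=6
choose[6, 6, 6] @ H1
  branch[0] choose=6:
    get @ H0 ⇒ 6
    get @ H0 ⇒ 6
    H0 returns (-690, 6)
    H1 returns [(-690, 6)]
  branch[1] choose=6:
    get @ H0 ⇒ 6
    get @ H0 ⇒ 6
    H0 returns (-690, 6)
    H1 returns [(-690, 6)]
  branch[2] choose=6:
    get @ H0 ⇒ 6
    get @ H0 ⇒ 6
    H0 returns (-690, 6)
    H1 returns [(-690, 6)]
= [(-690, 6), (-690, 6), (-690, 6)]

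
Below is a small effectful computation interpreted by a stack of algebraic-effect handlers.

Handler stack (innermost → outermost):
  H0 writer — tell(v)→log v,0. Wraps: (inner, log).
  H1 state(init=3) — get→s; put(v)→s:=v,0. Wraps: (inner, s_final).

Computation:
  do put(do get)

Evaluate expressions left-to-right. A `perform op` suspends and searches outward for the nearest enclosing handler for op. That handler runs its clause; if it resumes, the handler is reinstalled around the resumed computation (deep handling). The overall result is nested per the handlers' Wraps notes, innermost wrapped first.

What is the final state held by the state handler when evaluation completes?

Step-by-step:
get @ H1 ⇒ 3
put(3) @ H1 ⇒ s:=3
H0 returns (0, ())
H1 returns ((0, ()), 3)
= ((0, ()), 3)

Answer: 3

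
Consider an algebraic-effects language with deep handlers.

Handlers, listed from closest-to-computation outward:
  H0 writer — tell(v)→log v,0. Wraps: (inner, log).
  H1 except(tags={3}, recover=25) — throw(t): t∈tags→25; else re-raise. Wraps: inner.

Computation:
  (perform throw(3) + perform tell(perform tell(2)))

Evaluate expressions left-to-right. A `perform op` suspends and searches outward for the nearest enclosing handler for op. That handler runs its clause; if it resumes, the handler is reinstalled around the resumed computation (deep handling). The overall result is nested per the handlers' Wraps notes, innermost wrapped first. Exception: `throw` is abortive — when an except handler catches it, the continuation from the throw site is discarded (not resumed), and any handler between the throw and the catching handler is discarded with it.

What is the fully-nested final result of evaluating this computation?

Working:
throw(3) @ H1 caught ⇒ 25
= 25

Answer: 25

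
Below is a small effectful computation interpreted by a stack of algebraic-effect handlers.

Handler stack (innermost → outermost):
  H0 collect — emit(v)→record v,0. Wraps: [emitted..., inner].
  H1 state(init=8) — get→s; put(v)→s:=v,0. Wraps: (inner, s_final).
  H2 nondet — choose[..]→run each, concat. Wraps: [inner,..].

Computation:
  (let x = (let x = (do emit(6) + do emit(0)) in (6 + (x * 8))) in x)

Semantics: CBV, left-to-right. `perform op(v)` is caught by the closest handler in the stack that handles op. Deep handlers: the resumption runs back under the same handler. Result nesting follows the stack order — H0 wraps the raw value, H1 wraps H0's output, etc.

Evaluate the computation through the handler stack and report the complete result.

Answer: [([6, 0, 6], 8)]

Evaluation trace:
emit(6) @ H0 ⇒ out+=6
emit(0) @ H0 ⇒ out+=0
H0 returns [6, 0, 6]
H1 returns ([6, 0, 6], 8)
H2 returns [([6, 0, 6], 8)]
= [([6, 0, 6], 8)]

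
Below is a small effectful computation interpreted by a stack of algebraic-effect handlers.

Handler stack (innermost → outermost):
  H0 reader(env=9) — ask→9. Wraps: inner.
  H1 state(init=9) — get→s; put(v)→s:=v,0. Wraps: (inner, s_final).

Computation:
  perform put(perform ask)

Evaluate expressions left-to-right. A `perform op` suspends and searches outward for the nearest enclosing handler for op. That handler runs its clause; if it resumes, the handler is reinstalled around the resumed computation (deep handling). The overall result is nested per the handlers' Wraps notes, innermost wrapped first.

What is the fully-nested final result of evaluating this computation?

Answer: (0, 9)

Step-by-step:
ask @ H0 ⇒ 9
put(9) @ H1 ⇒ s:=9
H0 returns 0
H1 returns (0, 9)
= (0, 9)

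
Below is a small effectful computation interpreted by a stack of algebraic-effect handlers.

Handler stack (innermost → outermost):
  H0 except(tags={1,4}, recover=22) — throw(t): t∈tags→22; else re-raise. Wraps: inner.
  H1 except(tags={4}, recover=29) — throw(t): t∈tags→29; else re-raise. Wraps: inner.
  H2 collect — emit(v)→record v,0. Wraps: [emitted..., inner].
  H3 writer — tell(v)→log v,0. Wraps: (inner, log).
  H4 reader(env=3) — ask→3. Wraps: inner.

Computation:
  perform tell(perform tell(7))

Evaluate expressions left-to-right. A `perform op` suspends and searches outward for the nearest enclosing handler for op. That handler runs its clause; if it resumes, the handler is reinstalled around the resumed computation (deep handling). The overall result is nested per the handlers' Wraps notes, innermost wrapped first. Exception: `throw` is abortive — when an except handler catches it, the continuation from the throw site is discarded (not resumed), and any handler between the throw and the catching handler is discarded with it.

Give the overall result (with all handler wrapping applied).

Step-by-step:
tell(7) @ H3 ⇒ log+=7
tell(0) @ H3 ⇒ log+=0
H0 returns 0
H1 returns 0
H2 returns [0]
H3 returns ([0], (7, 0))
H4 returns ([0], (7, 0))
= ([0], (7, 0))

Answer: ([0], (7, 0))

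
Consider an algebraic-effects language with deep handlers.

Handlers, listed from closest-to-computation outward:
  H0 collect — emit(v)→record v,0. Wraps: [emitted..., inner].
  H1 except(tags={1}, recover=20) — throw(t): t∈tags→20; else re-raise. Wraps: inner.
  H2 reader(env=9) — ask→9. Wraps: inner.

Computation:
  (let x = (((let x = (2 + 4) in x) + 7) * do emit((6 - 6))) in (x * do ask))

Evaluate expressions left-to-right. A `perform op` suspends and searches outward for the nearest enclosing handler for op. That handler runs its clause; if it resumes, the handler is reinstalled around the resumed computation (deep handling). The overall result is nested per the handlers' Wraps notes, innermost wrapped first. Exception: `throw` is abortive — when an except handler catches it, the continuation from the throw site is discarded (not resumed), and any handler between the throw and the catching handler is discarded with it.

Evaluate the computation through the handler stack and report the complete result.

Answer: [0, 0]

Step-by-step:
emit(0) @ H0 ⇒ out+=0
ask @ H2 ⇒ 9
H0 returns [0, 0]
H1 returns [0, 0]
H2 returns [0, 0]
= [0, 0]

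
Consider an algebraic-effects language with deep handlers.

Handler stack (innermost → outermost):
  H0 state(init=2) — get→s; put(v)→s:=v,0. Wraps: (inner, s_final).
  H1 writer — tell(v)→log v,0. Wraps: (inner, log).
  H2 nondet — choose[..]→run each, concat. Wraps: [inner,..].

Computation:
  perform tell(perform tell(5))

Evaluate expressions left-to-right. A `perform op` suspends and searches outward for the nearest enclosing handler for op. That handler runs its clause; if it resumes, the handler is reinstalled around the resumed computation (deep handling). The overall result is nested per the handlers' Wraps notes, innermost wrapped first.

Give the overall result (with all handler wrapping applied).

Answer: [((0, 2), (5, 0))]

Working:
tell(5) @ H1 ⇒ log+=5
tell(0) @ H1 ⇒ log+=0
H0 returns (0, 2)
H1 returns ((0, 2), (5, 0))
H2 returns [((0, 2), (5, 0))]
= [((0, 2), (5, 0))]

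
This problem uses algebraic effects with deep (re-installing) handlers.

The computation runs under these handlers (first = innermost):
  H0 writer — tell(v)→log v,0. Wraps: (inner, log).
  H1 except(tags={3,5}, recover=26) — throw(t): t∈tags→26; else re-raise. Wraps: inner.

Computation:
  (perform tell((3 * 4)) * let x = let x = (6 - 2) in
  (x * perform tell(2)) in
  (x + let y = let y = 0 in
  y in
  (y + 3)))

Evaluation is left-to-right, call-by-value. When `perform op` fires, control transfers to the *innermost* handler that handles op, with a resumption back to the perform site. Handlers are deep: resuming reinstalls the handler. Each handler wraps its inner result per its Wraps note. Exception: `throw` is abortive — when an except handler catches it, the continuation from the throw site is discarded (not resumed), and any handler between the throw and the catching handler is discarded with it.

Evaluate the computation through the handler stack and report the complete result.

Answer: (0, (12, 2))

Working:
tell(12) @ H0 ⇒ log+=12
tell(2) @ H0 ⇒ log+=2
H0 returns (0, (12, 2))
H1 returns (0, (12, 2))
= (0, (12, 2))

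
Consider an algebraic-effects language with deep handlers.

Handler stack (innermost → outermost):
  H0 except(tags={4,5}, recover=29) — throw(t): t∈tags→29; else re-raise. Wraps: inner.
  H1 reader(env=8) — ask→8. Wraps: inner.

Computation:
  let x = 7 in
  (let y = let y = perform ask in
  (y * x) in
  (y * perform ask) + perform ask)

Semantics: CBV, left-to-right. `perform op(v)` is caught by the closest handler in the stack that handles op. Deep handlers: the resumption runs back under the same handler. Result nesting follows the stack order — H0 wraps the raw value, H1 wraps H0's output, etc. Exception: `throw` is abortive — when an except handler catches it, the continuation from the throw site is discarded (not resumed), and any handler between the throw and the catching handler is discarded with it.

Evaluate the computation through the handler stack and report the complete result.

Answer: 456

Step-by-step:
ask @ H1 ⇒ 8
ask @ H1 ⇒ 8
ask @ H1 ⇒ 8
H0 returns 456
H1 returns 456
= 456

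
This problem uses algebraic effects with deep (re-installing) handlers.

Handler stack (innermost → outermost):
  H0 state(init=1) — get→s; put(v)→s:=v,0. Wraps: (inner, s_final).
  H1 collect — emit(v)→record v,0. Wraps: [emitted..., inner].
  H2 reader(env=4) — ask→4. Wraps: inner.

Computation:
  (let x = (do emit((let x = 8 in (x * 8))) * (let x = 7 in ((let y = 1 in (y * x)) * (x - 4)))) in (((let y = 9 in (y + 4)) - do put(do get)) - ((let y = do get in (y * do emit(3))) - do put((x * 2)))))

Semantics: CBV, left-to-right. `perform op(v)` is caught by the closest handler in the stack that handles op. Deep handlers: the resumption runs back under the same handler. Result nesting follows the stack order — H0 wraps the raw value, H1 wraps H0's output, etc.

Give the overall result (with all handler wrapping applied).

Evaluation trace:
emit(64) @ H1 ⇒ out+=64
get @ H0 ⇒ 1
put(1) @ H0 ⇒ s:=1
get @ H0 ⇒ 1
emit(3) @ H1 ⇒ out+=3
put(0) @ H0 ⇒ s:=0
H0 returns (13, 0)
H1 returns [64, 3, (13, 0)]
H2 returns [64, 3, (13, 0)]
= [64, 3, (13, 0)]

Answer: [64, 3, (13, 0)]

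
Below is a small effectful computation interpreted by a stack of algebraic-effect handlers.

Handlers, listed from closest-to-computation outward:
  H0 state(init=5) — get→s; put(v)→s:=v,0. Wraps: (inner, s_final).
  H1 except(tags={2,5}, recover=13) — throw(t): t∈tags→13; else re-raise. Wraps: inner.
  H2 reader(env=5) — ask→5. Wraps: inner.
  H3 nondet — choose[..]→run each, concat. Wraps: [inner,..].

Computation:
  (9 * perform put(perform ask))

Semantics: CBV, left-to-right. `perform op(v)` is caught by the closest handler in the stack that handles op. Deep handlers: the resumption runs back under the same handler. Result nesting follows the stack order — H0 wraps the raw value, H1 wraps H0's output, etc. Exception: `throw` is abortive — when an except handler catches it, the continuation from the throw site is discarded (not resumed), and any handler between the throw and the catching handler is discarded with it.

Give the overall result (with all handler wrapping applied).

Evaluation trace:
ask @ H2 ⇒ 5
put(5) @ H0 ⇒ s:=5
H0 returns (0, 5)
H1 returns (0, 5)
H2 returns (0, 5)
H3 returns [(0, 5)]
= [(0, 5)]

Answer: [(0, 5)]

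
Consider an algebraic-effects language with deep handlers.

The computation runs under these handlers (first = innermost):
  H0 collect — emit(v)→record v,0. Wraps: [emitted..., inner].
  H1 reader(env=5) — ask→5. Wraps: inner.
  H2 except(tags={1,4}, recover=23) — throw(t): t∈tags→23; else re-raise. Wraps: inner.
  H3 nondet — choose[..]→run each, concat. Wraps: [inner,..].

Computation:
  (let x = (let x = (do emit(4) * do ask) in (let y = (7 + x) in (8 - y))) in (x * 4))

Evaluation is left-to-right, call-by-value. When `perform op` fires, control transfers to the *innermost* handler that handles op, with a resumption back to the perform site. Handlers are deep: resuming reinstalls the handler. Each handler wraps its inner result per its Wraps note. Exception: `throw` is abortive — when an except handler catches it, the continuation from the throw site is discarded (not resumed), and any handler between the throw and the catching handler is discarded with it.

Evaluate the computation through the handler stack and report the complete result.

Evaluation trace:
emit(4) @ H0 ⇒ out+=4
ask @ H1 ⇒ 5
H0 returns [4, 4]
H1 returns [4, 4]
H2 returns [4, 4]
H3 returns [[4, 4]]
= [[4, 4]]

Answer: [[4, 4]]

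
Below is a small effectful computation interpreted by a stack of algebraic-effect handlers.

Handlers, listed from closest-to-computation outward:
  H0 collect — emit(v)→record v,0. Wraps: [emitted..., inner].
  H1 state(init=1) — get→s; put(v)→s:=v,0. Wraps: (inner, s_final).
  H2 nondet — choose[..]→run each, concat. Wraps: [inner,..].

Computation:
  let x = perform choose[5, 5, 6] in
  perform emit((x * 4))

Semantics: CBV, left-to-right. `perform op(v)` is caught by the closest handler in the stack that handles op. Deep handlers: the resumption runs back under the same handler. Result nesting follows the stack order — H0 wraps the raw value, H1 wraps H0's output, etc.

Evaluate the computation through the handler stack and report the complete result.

Answer: [([20, 0], 1), ([20, 0], 1), ([24, 0], 1)]

Evaluation trace:
choose[5, 5, 6] @ H2
  branch[0] choose=5:
    emit(20) @ H0 ⇒ out+=20
    H0 returns [20, 0]
    H1 returns ([20, 0], 1)
    H2 returns [([20, 0], 1)]
  branch[1] choose=5:
    emit(20) @ H0 ⇒ out+=20
    H0 returns [20, 0]
    H1 returns ([20, 0], 1)
    H2 returns [([20, 0], 1)]
  branch[2] choose=6:
    emit(24) @ H0 ⇒ out+=24
    H0 returns [24, 0]
    H1 returns ([24, 0], 1)
    H2 returns [([24, 0], 1)]
= [([20, 0], 1), ([20, 0], 1), ([24, 0], 1)]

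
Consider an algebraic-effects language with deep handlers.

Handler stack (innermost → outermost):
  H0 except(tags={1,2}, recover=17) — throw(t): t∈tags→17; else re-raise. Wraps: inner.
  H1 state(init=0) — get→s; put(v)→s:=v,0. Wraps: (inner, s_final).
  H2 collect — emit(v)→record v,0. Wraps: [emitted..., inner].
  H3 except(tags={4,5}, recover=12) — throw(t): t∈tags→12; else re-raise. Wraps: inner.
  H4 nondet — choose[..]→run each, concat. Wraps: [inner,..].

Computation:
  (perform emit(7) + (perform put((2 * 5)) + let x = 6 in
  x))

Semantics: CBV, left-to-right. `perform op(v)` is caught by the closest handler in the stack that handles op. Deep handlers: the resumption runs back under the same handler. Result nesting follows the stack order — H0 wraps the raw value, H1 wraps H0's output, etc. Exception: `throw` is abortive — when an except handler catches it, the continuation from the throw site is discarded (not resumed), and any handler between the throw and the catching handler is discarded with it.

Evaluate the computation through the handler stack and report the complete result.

Answer: [[7, (6, 10)]]

Working:
emit(7) @ H2 ⇒ out+=7
put(10) @ H1 ⇒ s:=10
H0 returns 6
H1 returns (6, 10)
H2 returns [7, (6, 10)]
H3 returns [7, (6, 10)]
H4 returns [[7, (6, 10)]]
= [[7, (6, 10)]]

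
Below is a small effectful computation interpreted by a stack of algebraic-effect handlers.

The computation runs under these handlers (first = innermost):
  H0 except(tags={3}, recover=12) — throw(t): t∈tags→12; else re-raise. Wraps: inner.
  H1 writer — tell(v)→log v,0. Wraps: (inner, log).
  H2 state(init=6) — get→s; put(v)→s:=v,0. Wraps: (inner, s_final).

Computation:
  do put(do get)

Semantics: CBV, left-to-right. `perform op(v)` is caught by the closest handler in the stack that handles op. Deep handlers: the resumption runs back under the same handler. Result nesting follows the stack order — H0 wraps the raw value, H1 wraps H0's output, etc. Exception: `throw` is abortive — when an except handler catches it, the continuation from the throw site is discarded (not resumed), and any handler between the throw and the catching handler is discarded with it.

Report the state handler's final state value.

Working:
get @ H2 ⇒ 6
put(6) @ H2 ⇒ s:=6
H0 returns 0
H1 returns (0, ())
H2 returns ((0, ()), 6)
= ((0, ()), 6)

Answer: 6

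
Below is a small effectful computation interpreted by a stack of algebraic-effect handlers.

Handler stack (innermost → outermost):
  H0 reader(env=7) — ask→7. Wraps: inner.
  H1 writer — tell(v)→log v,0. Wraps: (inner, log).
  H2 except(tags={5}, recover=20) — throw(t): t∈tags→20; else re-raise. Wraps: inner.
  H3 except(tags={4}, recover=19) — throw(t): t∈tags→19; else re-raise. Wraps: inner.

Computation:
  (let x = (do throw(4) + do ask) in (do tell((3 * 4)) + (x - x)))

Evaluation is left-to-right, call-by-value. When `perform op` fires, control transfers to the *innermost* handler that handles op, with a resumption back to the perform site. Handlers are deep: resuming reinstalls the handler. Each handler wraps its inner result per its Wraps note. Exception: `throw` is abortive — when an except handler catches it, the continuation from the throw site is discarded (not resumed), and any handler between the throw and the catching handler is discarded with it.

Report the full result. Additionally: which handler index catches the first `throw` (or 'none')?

Answer: 19 ; first throw caught by: H3

Working:
throw(4) @ H2 re-raised
throw(4) @ H3 caught ⇒ 19
= 19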